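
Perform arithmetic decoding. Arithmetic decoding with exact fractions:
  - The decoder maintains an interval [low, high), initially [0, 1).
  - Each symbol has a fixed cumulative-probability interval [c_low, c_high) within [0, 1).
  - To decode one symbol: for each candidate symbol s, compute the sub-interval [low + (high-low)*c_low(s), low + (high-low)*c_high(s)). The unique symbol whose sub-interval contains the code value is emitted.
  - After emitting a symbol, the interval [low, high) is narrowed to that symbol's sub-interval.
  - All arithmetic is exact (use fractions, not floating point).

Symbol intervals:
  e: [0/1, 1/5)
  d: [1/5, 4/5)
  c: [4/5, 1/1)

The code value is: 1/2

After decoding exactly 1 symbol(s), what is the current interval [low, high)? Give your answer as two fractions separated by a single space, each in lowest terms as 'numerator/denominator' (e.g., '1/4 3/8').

Answer: 1/5 4/5

Derivation:
Step 1: interval [0/1, 1/1), width = 1/1 - 0/1 = 1/1
  'e': [0/1 + 1/1*0/1, 0/1 + 1/1*1/5) = [0/1, 1/5)
  'd': [0/1 + 1/1*1/5, 0/1 + 1/1*4/5) = [1/5, 4/5) <- contains code 1/2
  'c': [0/1 + 1/1*4/5, 0/1 + 1/1*1/1) = [4/5, 1/1)
  emit 'd', narrow to [1/5, 4/5)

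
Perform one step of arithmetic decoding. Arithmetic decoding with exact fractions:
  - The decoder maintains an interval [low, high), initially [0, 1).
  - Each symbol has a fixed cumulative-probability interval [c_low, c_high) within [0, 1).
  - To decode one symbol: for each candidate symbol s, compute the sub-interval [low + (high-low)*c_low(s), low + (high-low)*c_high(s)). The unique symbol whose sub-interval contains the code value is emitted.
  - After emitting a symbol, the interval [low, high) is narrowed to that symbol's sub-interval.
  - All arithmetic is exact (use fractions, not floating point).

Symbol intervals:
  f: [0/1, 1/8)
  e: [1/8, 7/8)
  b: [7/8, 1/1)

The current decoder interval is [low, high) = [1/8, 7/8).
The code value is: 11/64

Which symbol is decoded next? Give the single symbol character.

Interval width = high − low = 7/8 − 1/8 = 3/4
Scaled code = (code − low) / width = (11/64 − 1/8) / 3/4 = 1/16
  f: [0/1, 1/8) ← scaled code falls here ✓
  e: [1/8, 7/8) 
  b: [7/8, 1/1) 

Answer: f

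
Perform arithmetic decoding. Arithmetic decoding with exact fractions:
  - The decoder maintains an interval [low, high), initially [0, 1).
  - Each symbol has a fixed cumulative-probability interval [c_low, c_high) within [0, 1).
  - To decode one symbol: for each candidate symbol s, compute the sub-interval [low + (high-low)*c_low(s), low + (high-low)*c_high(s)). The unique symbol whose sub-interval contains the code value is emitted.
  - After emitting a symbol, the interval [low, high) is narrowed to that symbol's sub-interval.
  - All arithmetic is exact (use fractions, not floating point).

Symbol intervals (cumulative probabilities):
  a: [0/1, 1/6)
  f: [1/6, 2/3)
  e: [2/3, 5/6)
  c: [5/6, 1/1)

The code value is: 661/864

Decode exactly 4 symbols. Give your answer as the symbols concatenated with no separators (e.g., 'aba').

Answer: efca

Derivation:
Step 1: interval [0/1, 1/1), width = 1/1 - 0/1 = 1/1
  'a': [0/1 + 1/1*0/1, 0/1 + 1/1*1/6) = [0/1, 1/6)
  'f': [0/1 + 1/1*1/6, 0/1 + 1/1*2/3) = [1/6, 2/3)
  'e': [0/1 + 1/1*2/3, 0/1 + 1/1*5/6) = [2/3, 5/6) <- contains code 661/864
  'c': [0/1 + 1/1*5/6, 0/1 + 1/1*1/1) = [5/6, 1/1)
  emit 'e', narrow to [2/3, 5/6)
Step 2: interval [2/3, 5/6), width = 5/6 - 2/3 = 1/6
  'a': [2/3 + 1/6*0/1, 2/3 + 1/6*1/6) = [2/3, 25/36)
  'f': [2/3 + 1/6*1/6, 2/3 + 1/6*2/3) = [25/36, 7/9) <- contains code 661/864
  'e': [2/3 + 1/6*2/3, 2/3 + 1/6*5/6) = [7/9, 29/36)
  'c': [2/3 + 1/6*5/6, 2/3 + 1/6*1/1) = [29/36, 5/6)
  emit 'f', narrow to [25/36, 7/9)
Step 3: interval [25/36, 7/9), width = 7/9 - 25/36 = 1/12
  'a': [25/36 + 1/12*0/1, 25/36 + 1/12*1/6) = [25/36, 17/24)
  'f': [25/36 + 1/12*1/6, 25/36 + 1/12*2/3) = [17/24, 3/4)
  'e': [25/36 + 1/12*2/3, 25/36 + 1/12*5/6) = [3/4, 55/72)
  'c': [25/36 + 1/12*5/6, 25/36 + 1/12*1/1) = [55/72, 7/9) <- contains code 661/864
  emit 'c', narrow to [55/72, 7/9)
Step 4: interval [55/72, 7/9), width = 7/9 - 55/72 = 1/72
  'a': [55/72 + 1/72*0/1, 55/72 + 1/72*1/6) = [55/72, 331/432) <- contains code 661/864
  'f': [55/72 + 1/72*1/6, 55/72 + 1/72*2/3) = [331/432, 167/216)
  'e': [55/72 + 1/72*2/3, 55/72 + 1/72*5/6) = [167/216, 335/432)
  'c': [55/72 + 1/72*5/6, 55/72 + 1/72*1/1) = [335/432, 7/9)
  emit 'a', narrow to [55/72, 331/432)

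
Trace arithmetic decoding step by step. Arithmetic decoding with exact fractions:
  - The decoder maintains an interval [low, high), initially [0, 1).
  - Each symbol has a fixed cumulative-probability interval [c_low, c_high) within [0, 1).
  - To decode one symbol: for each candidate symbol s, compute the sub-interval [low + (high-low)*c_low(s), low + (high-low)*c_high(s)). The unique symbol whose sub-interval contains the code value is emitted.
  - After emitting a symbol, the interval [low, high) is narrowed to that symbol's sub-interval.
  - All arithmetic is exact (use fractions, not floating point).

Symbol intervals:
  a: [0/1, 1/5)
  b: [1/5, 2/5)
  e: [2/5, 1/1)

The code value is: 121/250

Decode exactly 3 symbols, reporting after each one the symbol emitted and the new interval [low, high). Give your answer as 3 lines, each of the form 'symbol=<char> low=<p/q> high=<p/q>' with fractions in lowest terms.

Answer: symbol=e low=2/5 high=1/1
symbol=a low=2/5 high=13/25
symbol=e low=56/125 high=13/25

Derivation:
Step 1: interval [0/1, 1/1), width = 1/1 - 0/1 = 1/1
  'a': [0/1 + 1/1*0/1, 0/1 + 1/1*1/5) = [0/1, 1/5)
  'b': [0/1 + 1/1*1/5, 0/1 + 1/1*2/5) = [1/5, 2/5)
  'e': [0/1 + 1/1*2/5, 0/1 + 1/1*1/1) = [2/5, 1/1) <- contains code 121/250
  emit 'e', narrow to [2/5, 1/1)
Step 2: interval [2/5, 1/1), width = 1/1 - 2/5 = 3/5
  'a': [2/5 + 3/5*0/1, 2/5 + 3/5*1/5) = [2/5, 13/25) <- contains code 121/250
  'b': [2/5 + 3/5*1/5, 2/5 + 3/5*2/5) = [13/25, 16/25)
  'e': [2/5 + 3/5*2/5, 2/5 + 3/5*1/1) = [16/25, 1/1)
  emit 'a', narrow to [2/5, 13/25)
Step 3: interval [2/5, 13/25), width = 13/25 - 2/5 = 3/25
  'a': [2/5 + 3/25*0/1, 2/5 + 3/25*1/5) = [2/5, 53/125)
  'b': [2/5 + 3/25*1/5, 2/5 + 3/25*2/5) = [53/125, 56/125)
  'e': [2/5 + 3/25*2/5, 2/5 + 3/25*1/1) = [56/125, 13/25) <- contains code 121/250
  emit 'e', narrow to [56/125, 13/25)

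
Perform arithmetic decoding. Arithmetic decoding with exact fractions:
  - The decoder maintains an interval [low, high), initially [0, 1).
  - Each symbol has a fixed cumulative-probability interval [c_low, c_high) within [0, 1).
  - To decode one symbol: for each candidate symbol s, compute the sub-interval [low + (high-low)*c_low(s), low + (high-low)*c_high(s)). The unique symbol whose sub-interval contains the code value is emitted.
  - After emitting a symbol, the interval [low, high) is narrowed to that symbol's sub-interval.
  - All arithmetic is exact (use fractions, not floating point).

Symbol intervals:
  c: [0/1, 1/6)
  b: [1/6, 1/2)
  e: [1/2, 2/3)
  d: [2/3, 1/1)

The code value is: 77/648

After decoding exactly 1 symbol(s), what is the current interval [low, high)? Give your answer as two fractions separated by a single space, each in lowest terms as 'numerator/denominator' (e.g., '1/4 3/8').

Step 1: interval [0/1, 1/1), width = 1/1 - 0/1 = 1/1
  'c': [0/1 + 1/1*0/1, 0/1 + 1/1*1/6) = [0/1, 1/6) <- contains code 77/648
  'b': [0/1 + 1/1*1/6, 0/1 + 1/1*1/2) = [1/6, 1/2)
  'e': [0/1 + 1/1*1/2, 0/1 + 1/1*2/3) = [1/2, 2/3)
  'd': [0/1 + 1/1*2/3, 0/1 + 1/1*1/1) = [2/3, 1/1)
  emit 'c', narrow to [0/1, 1/6)

Answer: 0/1 1/6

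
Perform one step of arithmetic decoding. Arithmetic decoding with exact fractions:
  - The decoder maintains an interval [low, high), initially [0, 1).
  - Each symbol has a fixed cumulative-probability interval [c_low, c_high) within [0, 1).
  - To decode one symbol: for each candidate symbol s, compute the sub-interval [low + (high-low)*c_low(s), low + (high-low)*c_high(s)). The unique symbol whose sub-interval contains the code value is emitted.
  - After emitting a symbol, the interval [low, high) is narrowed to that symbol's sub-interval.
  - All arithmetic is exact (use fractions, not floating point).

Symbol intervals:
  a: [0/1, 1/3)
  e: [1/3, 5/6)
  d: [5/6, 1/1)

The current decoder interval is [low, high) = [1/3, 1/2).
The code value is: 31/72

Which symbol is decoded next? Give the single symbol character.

Answer: e

Derivation:
Interval width = high − low = 1/2 − 1/3 = 1/6
Scaled code = (code − low) / width = (31/72 − 1/3) / 1/6 = 7/12
  a: [0/1, 1/3) 
  e: [1/3, 5/6) ← scaled code falls here ✓
  d: [5/6, 1/1) 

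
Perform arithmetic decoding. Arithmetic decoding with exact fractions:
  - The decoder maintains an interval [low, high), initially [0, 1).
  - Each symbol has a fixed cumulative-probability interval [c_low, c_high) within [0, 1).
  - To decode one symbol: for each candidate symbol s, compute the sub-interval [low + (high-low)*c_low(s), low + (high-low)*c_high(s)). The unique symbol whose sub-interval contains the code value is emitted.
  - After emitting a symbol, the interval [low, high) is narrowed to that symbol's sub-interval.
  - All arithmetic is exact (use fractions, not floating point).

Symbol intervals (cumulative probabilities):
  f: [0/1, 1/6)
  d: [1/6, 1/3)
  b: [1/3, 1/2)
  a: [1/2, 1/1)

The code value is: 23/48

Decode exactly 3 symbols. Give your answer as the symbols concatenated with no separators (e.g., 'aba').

Step 1: interval [0/1, 1/1), width = 1/1 - 0/1 = 1/1
  'f': [0/1 + 1/1*0/1, 0/1 + 1/1*1/6) = [0/1, 1/6)
  'd': [0/1 + 1/1*1/6, 0/1 + 1/1*1/3) = [1/6, 1/3)
  'b': [0/1 + 1/1*1/3, 0/1 + 1/1*1/2) = [1/3, 1/2) <- contains code 23/48
  'a': [0/1 + 1/1*1/2, 0/1 + 1/1*1/1) = [1/2, 1/1)
  emit 'b', narrow to [1/3, 1/2)
Step 2: interval [1/3, 1/2), width = 1/2 - 1/3 = 1/6
  'f': [1/3 + 1/6*0/1, 1/3 + 1/6*1/6) = [1/3, 13/36)
  'd': [1/3 + 1/6*1/6, 1/3 + 1/6*1/3) = [13/36, 7/18)
  'b': [1/3 + 1/6*1/3, 1/3 + 1/6*1/2) = [7/18, 5/12)
  'a': [1/3 + 1/6*1/2, 1/3 + 1/6*1/1) = [5/12, 1/2) <- contains code 23/48
  emit 'a', narrow to [5/12, 1/2)
Step 3: interval [5/12, 1/2), width = 1/2 - 5/12 = 1/12
  'f': [5/12 + 1/12*0/1, 5/12 + 1/12*1/6) = [5/12, 31/72)
  'd': [5/12 + 1/12*1/6, 5/12 + 1/12*1/3) = [31/72, 4/9)
  'b': [5/12 + 1/12*1/3, 5/12 + 1/12*1/2) = [4/9, 11/24)
  'a': [5/12 + 1/12*1/2, 5/12 + 1/12*1/1) = [11/24, 1/2) <- contains code 23/48
  emit 'a', narrow to [11/24, 1/2)

Answer: baa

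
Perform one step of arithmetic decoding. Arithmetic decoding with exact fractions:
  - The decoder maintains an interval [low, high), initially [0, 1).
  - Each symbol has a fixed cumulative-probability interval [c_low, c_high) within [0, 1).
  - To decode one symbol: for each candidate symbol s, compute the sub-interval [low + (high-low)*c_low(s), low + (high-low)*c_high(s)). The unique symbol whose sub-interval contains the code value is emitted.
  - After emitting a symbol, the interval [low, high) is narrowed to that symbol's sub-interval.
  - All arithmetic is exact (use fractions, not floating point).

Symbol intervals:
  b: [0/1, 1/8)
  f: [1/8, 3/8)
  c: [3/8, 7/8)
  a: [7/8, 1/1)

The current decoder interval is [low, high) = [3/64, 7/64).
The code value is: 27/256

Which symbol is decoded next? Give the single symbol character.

Answer: a

Derivation:
Interval width = high − low = 7/64 − 3/64 = 1/16
Scaled code = (code − low) / width = (27/256 − 3/64) / 1/16 = 15/16
  b: [0/1, 1/8) 
  f: [1/8, 3/8) 
  c: [3/8, 7/8) 
  a: [7/8, 1/1) ← scaled code falls here ✓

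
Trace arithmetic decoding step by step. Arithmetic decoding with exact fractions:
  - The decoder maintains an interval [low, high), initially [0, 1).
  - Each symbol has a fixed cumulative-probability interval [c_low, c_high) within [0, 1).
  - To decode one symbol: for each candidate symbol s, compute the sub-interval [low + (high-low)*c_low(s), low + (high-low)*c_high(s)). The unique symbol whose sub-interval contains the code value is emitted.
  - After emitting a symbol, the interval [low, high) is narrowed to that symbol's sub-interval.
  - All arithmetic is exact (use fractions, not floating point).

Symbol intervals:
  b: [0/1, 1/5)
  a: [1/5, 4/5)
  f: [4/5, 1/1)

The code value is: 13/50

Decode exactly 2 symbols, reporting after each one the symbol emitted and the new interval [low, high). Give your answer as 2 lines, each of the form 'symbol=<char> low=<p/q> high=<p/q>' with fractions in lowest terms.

Step 1: interval [0/1, 1/1), width = 1/1 - 0/1 = 1/1
  'b': [0/1 + 1/1*0/1, 0/1 + 1/1*1/5) = [0/1, 1/5)
  'a': [0/1 + 1/1*1/5, 0/1 + 1/1*4/5) = [1/5, 4/5) <- contains code 13/50
  'f': [0/1 + 1/1*4/5, 0/1 + 1/1*1/1) = [4/5, 1/1)
  emit 'a', narrow to [1/5, 4/5)
Step 2: interval [1/5, 4/5), width = 4/5 - 1/5 = 3/5
  'b': [1/5 + 3/5*0/1, 1/5 + 3/5*1/5) = [1/5, 8/25) <- contains code 13/50
  'a': [1/5 + 3/5*1/5, 1/5 + 3/5*4/5) = [8/25, 17/25)
  'f': [1/5 + 3/5*4/5, 1/5 + 3/5*1/1) = [17/25, 4/5)
  emit 'b', narrow to [1/5, 8/25)

Answer: symbol=a low=1/5 high=4/5
symbol=b low=1/5 high=8/25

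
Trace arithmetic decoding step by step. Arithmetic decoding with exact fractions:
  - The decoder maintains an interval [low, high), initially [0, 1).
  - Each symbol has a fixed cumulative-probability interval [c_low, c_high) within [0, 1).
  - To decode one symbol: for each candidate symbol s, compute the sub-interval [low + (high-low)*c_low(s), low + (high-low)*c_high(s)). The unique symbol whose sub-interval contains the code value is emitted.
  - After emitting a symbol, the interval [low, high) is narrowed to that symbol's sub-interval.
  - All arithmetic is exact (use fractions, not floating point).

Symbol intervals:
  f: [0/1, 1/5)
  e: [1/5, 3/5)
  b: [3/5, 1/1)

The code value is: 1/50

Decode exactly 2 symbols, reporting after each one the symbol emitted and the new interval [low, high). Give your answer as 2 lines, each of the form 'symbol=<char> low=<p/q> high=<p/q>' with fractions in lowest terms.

Answer: symbol=f low=0/1 high=1/5
symbol=f low=0/1 high=1/25

Derivation:
Step 1: interval [0/1, 1/1), width = 1/1 - 0/1 = 1/1
  'f': [0/1 + 1/1*0/1, 0/1 + 1/1*1/5) = [0/1, 1/5) <- contains code 1/50
  'e': [0/1 + 1/1*1/5, 0/1 + 1/1*3/5) = [1/5, 3/5)
  'b': [0/1 + 1/1*3/5, 0/1 + 1/1*1/1) = [3/5, 1/1)
  emit 'f', narrow to [0/1, 1/5)
Step 2: interval [0/1, 1/5), width = 1/5 - 0/1 = 1/5
  'f': [0/1 + 1/5*0/1, 0/1 + 1/5*1/5) = [0/1, 1/25) <- contains code 1/50
  'e': [0/1 + 1/5*1/5, 0/1 + 1/5*3/5) = [1/25, 3/25)
  'b': [0/1 + 1/5*3/5, 0/1 + 1/5*1/1) = [3/25, 1/5)
  emit 'f', narrow to [0/1, 1/25)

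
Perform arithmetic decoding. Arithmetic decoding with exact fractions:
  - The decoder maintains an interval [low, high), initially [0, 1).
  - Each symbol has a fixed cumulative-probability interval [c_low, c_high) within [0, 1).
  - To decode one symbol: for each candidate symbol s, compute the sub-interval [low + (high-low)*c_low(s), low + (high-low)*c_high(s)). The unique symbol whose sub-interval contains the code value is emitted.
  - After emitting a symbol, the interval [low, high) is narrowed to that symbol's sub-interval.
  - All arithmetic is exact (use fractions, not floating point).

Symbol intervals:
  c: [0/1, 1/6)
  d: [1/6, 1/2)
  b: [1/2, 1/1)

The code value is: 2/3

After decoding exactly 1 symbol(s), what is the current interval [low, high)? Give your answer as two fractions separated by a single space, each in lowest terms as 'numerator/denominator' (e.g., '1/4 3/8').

Step 1: interval [0/1, 1/1), width = 1/1 - 0/1 = 1/1
  'c': [0/1 + 1/1*0/1, 0/1 + 1/1*1/6) = [0/1, 1/6)
  'd': [0/1 + 1/1*1/6, 0/1 + 1/1*1/2) = [1/6, 1/2)
  'b': [0/1 + 1/1*1/2, 0/1 + 1/1*1/1) = [1/2, 1/1) <- contains code 2/3
  emit 'b', narrow to [1/2, 1/1)

Answer: 1/2 1/1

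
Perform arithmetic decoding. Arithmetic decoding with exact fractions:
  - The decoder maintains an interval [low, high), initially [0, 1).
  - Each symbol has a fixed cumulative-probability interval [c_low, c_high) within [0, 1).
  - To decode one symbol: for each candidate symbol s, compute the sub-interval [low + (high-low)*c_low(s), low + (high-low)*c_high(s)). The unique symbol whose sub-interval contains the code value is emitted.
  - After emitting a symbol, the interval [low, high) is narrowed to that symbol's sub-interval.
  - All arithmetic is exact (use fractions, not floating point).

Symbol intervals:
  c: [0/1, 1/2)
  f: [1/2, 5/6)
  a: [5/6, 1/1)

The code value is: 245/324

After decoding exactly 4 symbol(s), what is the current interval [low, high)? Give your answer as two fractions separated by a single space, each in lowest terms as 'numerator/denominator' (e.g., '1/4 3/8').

Answer: 61/81 41/54

Derivation:
Step 1: interval [0/1, 1/1), width = 1/1 - 0/1 = 1/1
  'c': [0/1 + 1/1*0/1, 0/1 + 1/1*1/2) = [0/1, 1/2)
  'f': [0/1 + 1/1*1/2, 0/1 + 1/1*5/6) = [1/2, 5/6) <- contains code 245/324
  'a': [0/1 + 1/1*5/6, 0/1 + 1/1*1/1) = [5/6, 1/1)
  emit 'f', narrow to [1/2, 5/6)
Step 2: interval [1/2, 5/6), width = 5/6 - 1/2 = 1/3
  'c': [1/2 + 1/3*0/1, 1/2 + 1/3*1/2) = [1/2, 2/3)
  'f': [1/2 + 1/3*1/2, 1/2 + 1/3*5/6) = [2/3, 7/9) <- contains code 245/324
  'a': [1/2 + 1/3*5/6, 1/2 + 1/3*1/1) = [7/9, 5/6)
  emit 'f', narrow to [2/3, 7/9)
Step 3: interval [2/3, 7/9), width = 7/9 - 2/3 = 1/9
  'c': [2/3 + 1/9*0/1, 2/3 + 1/9*1/2) = [2/3, 13/18)
  'f': [2/3 + 1/9*1/2, 2/3 + 1/9*5/6) = [13/18, 41/54) <- contains code 245/324
  'a': [2/3 + 1/9*5/6, 2/3 + 1/9*1/1) = [41/54, 7/9)
  emit 'f', narrow to [13/18, 41/54)
Step 4: interval [13/18, 41/54), width = 41/54 - 13/18 = 1/27
  'c': [13/18 + 1/27*0/1, 13/18 + 1/27*1/2) = [13/18, 20/27)
  'f': [13/18 + 1/27*1/2, 13/18 + 1/27*5/6) = [20/27, 61/81)
  'a': [13/18 + 1/27*5/6, 13/18 + 1/27*1/1) = [61/81, 41/54) <- contains code 245/324
  emit 'a', narrow to [61/81, 41/54)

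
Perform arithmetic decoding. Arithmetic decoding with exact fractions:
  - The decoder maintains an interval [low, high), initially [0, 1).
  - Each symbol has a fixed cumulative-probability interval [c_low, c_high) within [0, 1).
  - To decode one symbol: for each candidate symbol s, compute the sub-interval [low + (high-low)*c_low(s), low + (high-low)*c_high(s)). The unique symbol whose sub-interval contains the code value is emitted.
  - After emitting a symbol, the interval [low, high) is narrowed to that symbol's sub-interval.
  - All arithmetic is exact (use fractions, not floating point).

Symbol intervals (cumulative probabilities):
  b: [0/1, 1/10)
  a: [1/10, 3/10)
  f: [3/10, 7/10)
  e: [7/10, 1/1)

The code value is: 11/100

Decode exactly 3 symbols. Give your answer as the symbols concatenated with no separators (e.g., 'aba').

Answer: abf

Derivation:
Step 1: interval [0/1, 1/1), width = 1/1 - 0/1 = 1/1
  'b': [0/1 + 1/1*0/1, 0/1 + 1/1*1/10) = [0/1, 1/10)
  'a': [0/1 + 1/1*1/10, 0/1 + 1/1*3/10) = [1/10, 3/10) <- contains code 11/100
  'f': [0/1 + 1/1*3/10, 0/1 + 1/1*7/10) = [3/10, 7/10)
  'e': [0/1 + 1/1*7/10, 0/1 + 1/1*1/1) = [7/10, 1/1)
  emit 'a', narrow to [1/10, 3/10)
Step 2: interval [1/10, 3/10), width = 3/10 - 1/10 = 1/5
  'b': [1/10 + 1/5*0/1, 1/10 + 1/5*1/10) = [1/10, 3/25) <- contains code 11/100
  'a': [1/10 + 1/5*1/10, 1/10 + 1/5*3/10) = [3/25, 4/25)
  'f': [1/10 + 1/5*3/10, 1/10 + 1/5*7/10) = [4/25, 6/25)
  'e': [1/10 + 1/5*7/10, 1/10 + 1/5*1/1) = [6/25, 3/10)
  emit 'b', narrow to [1/10, 3/25)
Step 3: interval [1/10, 3/25), width = 3/25 - 1/10 = 1/50
  'b': [1/10 + 1/50*0/1, 1/10 + 1/50*1/10) = [1/10, 51/500)
  'a': [1/10 + 1/50*1/10, 1/10 + 1/50*3/10) = [51/500, 53/500)
  'f': [1/10 + 1/50*3/10, 1/10 + 1/50*7/10) = [53/500, 57/500) <- contains code 11/100
  'e': [1/10 + 1/50*7/10, 1/10 + 1/50*1/1) = [57/500, 3/25)
  emit 'f', narrow to [53/500, 57/500)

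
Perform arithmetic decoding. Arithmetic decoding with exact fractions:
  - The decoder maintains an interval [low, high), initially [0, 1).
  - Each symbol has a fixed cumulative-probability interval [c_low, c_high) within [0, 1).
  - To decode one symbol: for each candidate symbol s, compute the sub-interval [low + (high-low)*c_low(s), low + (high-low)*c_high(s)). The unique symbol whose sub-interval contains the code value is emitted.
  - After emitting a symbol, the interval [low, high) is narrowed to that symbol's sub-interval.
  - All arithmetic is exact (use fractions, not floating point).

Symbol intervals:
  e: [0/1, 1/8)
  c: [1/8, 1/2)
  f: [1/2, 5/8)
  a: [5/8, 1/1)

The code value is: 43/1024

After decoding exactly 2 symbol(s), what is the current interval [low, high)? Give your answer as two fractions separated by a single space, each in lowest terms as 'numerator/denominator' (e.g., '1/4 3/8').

Step 1: interval [0/1, 1/1), width = 1/1 - 0/1 = 1/1
  'e': [0/1 + 1/1*0/1, 0/1 + 1/1*1/8) = [0/1, 1/8) <- contains code 43/1024
  'c': [0/1 + 1/1*1/8, 0/1 + 1/1*1/2) = [1/8, 1/2)
  'f': [0/1 + 1/1*1/2, 0/1 + 1/1*5/8) = [1/2, 5/8)
  'a': [0/1 + 1/1*5/8, 0/1 + 1/1*1/1) = [5/8, 1/1)
  emit 'e', narrow to [0/1, 1/8)
Step 2: interval [0/1, 1/8), width = 1/8 - 0/1 = 1/8
  'e': [0/1 + 1/8*0/1, 0/1 + 1/8*1/8) = [0/1, 1/64)
  'c': [0/1 + 1/8*1/8, 0/1 + 1/8*1/2) = [1/64, 1/16) <- contains code 43/1024
  'f': [0/1 + 1/8*1/2, 0/1 + 1/8*5/8) = [1/16, 5/64)
  'a': [0/1 + 1/8*5/8, 0/1 + 1/8*1/1) = [5/64, 1/8)
  emit 'c', narrow to [1/64, 1/16)

Answer: 1/64 1/16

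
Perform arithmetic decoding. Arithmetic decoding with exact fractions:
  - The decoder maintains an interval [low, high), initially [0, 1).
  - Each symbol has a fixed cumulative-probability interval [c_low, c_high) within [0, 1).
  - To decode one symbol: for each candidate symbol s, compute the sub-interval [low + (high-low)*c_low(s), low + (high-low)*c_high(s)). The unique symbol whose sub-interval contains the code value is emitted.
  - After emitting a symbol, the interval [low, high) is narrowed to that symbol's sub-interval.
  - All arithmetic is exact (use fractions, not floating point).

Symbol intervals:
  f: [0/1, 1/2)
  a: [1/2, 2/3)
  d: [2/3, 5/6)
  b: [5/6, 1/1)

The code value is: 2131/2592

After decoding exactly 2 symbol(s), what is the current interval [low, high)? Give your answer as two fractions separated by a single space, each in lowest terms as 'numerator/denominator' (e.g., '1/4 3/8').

Answer: 29/36 5/6

Derivation:
Step 1: interval [0/1, 1/1), width = 1/1 - 0/1 = 1/1
  'f': [0/1 + 1/1*0/1, 0/1 + 1/1*1/2) = [0/1, 1/2)
  'a': [0/1 + 1/1*1/2, 0/1 + 1/1*2/3) = [1/2, 2/3)
  'd': [0/1 + 1/1*2/3, 0/1 + 1/1*5/6) = [2/3, 5/6) <- contains code 2131/2592
  'b': [0/1 + 1/1*5/6, 0/1 + 1/1*1/1) = [5/6, 1/1)
  emit 'd', narrow to [2/3, 5/6)
Step 2: interval [2/3, 5/6), width = 5/6 - 2/3 = 1/6
  'f': [2/3 + 1/6*0/1, 2/3 + 1/6*1/2) = [2/3, 3/4)
  'a': [2/3 + 1/6*1/2, 2/3 + 1/6*2/3) = [3/4, 7/9)
  'd': [2/3 + 1/6*2/3, 2/3 + 1/6*5/6) = [7/9, 29/36)
  'b': [2/3 + 1/6*5/6, 2/3 + 1/6*1/1) = [29/36, 5/6) <- contains code 2131/2592
  emit 'b', narrow to [29/36, 5/6)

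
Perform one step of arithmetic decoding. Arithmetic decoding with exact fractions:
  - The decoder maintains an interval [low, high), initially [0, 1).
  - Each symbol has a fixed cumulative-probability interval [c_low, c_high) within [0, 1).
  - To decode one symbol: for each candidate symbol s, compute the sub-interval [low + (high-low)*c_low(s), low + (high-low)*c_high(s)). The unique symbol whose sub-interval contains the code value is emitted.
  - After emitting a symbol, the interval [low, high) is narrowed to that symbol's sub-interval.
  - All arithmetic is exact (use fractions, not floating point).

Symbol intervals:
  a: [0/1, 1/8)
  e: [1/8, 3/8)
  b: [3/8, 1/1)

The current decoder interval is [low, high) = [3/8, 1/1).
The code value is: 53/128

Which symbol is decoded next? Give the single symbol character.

Interval width = high − low = 1/1 − 3/8 = 5/8
Scaled code = (code − low) / width = (53/128 − 3/8) / 5/8 = 1/16
  a: [0/1, 1/8) ← scaled code falls here ✓
  e: [1/8, 3/8) 
  b: [3/8, 1/1) 

Answer: a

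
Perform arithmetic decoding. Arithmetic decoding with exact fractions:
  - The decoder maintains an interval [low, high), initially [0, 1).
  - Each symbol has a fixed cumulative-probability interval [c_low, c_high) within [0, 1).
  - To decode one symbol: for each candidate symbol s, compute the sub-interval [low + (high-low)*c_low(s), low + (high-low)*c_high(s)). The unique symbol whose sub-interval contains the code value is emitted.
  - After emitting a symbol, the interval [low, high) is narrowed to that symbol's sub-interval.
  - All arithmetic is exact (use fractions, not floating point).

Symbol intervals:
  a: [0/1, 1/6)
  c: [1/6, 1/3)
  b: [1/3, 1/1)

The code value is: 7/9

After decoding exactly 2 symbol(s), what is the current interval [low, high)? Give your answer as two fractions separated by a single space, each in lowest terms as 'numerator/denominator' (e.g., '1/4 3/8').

Answer: 5/9 1/1

Derivation:
Step 1: interval [0/1, 1/1), width = 1/1 - 0/1 = 1/1
  'a': [0/1 + 1/1*0/1, 0/1 + 1/1*1/6) = [0/1, 1/6)
  'c': [0/1 + 1/1*1/6, 0/1 + 1/1*1/3) = [1/6, 1/3)
  'b': [0/1 + 1/1*1/3, 0/1 + 1/1*1/1) = [1/3, 1/1) <- contains code 7/9
  emit 'b', narrow to [1/3, 1/1)
Step 2: interval [1/3, 1/1), width = 1/1 - 1/3 = 2/3
  'a': [1/3 + 2/3*0/1, 1/3 + 2/3*1/6) = [1/3, 4/9)
  'c': [1/3 + 2/3*1/6, 1/3 + 2/3*1/3) = [4/9, 5/9)
  'b': [1/3 + 2/3*1/3, 1/3 + 2/3*1/1) = [5/9, 1/1) <- contains code 7/9
  emit 'b', narrow to [5/9, 1/1)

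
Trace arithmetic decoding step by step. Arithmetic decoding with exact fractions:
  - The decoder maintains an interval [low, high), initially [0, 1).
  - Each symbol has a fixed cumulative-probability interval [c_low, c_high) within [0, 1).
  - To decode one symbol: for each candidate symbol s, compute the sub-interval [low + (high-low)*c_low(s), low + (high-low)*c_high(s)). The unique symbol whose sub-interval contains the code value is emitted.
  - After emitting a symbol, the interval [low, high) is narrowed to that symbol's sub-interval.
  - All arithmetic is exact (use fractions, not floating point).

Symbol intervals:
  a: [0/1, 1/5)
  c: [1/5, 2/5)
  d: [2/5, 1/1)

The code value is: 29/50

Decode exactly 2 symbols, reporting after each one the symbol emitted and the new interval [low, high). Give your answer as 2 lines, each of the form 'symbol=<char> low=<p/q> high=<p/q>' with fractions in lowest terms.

Step 1: interval [0/1, 1/1), width = 1/1 - 0/1 = 1/1
  'a': [0/1 + 1/1*0/1, 0/1 + 1/1*1/5) = [0/1, 1/5)
  'c': [0/1 + 1/1*1/5, 0/1 + 1/1*2/5) = [1/5, 2/5)
  'd': [0/1 + 1/1*2/5, 0/1 + 1/1*1/1) = [2/5, 1/1) <- contains code 29/50
  emit 'd', narrow to [2/5, 1/1)
Step 2: interval [2/5, 1/1), width = 1/1 - 2/5 = 3/5
  'a': [2/5 + 3/5*0/1, 2/5 + 3/5*1/5) = [2/5, 13/25)
  'c': [2/5 + 3/5*1/5, 2/5 + 3/5*2/5) = [13/25, 16/25) <- contains code 29/50
  'd': [2/5 + 3/5*2/5, 2/5 + 3/5*1/1) = [16/25, 1/1)
  emit 'c', narrow to [13/25, 16/25)

Answer: symbol=d low=2/5 high=1/1
symbol=c low=13/25 high=16/25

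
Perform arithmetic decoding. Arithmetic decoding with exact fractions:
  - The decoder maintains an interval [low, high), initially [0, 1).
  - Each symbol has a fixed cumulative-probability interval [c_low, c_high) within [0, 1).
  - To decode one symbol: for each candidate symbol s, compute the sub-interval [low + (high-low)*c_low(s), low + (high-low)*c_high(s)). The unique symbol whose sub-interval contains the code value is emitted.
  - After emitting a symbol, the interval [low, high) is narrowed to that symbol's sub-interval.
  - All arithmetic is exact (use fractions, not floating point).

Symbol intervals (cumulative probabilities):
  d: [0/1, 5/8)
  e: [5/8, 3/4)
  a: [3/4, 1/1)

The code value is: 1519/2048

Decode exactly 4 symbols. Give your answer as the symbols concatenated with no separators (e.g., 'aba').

Answer: eaea

Derivation:
Step 1: interval [0/1, 1/1), width = 1/1 - 0/1 = 1/1
  'd': [0/1 + 1/1*0/1, 0/1 + 1/1*5/8) = [0/1, 5/8)
  'e': [0/1 + 1/1*5/8, 0/1 + 1/1*3/4) = [5/8, 3/4) <- contains code 1519/2048
  'a': [0/1 + 1/1*3/4, 0/1 + 1/1*1/1) = [3/4, 1/1)
  emit 'e', narrow to [5/8, 3/4)
Step 2: interval [5/8, 3/4), width = 3/4 - 5/8 = 1/8
  'd': [5/8 + 1/8*0/1, 5/8 + 1/8*5/8) = [5/8, 45/64)
  'e': [5/8 + 1/8*5/8, 5/8 + 1/8*3/4) = [45/64, 23/32)
  'a': [5/8 + 1/8*3/4, 5/8 + 1/8*1/1) = [23/32, 3/4) <- contains code 1519/2048
  emit 'a', narrow to [23/32, 3/4)
Step 3: interval [23/32, 3/4), width = 3/4 - 23/32 = 1/32
  'd': [23/32 + 1/32*0/1, 23/32 + 1/32*5/8) = [23/32, 189/256)
  'e': [23/32 + 1/32*5/8, 23/32 + 1/32*3/4) = [189/256, 95/128) <- contains code 1519/2048
  'a': [23/32 + 1/32*3/4, 23/32 + 1/32*1/1) = [95/128, 3/4)
  emit 'e', narrow to [189/256, 95/128)
Step 4: interval [189/256, 95/128), width = 95/128 - 189/256 = 1/256
  'd': [189/256 + 1/256*0/1, 189/256 + 1/256*5/8) = [189/256, 1517/2048)
  'e': [189/256 + 1/256*5/8, 189/256 + 1/256*3/4) = [1517/2048, 759/1024)
  'a': [189/256 + 1/256*3/4, 189/256 + 1/256*1/1) = [759/1024, 95/128) <- contains code 1519/2048
  emit 'a', narrow to [759/1024, 95/128)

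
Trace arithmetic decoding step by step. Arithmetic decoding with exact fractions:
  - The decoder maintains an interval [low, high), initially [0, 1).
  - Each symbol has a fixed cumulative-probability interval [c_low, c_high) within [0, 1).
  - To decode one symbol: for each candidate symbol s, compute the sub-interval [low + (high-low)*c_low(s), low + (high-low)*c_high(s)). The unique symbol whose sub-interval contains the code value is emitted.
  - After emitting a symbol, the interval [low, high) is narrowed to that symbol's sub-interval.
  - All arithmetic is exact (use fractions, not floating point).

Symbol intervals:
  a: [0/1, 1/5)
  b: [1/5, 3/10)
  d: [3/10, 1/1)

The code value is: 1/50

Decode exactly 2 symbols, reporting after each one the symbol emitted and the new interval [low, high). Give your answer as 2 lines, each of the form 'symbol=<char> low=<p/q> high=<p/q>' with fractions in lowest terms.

Step 1: interval [0/1, 1/1), width = 1/1 - 0/1 = 1/1
  'a': [0/1 + 1/1*0/1, 0/1 + 1/1*1/5) = [0/1, 1/5) <- contains code 1/50
  'b': [0/1 + 1/1*1/5, 0/1 + 1/1*3/10) = [1/5, 3/10)
  'd': [0/1 + 1/1*3/10, 0/1 + 1/1*1/1) = [3/10, 1/1)
  emit 'a', narrow to [0/1, 1/5)
Step 2: interval [0/1, 1/5), width = 1/5 - 0/1 = 1/5
  'a': [0/1 + 1/5*0/1, 0/1 + 1/5*1/5) = [0/1, 1/25) <- contains code 1/50
  'b': [0/1 + 1/5*1/5, 0/1 + 1/5*3/10) = [1/25, 3/50)
  'd': [0/1 + 1/5*3/10, 0/1 + 1/5*1/1) = [3/50, 1/5)
  emit 'a', narrow to [0/1, 1/25)

Answer: symbol=a low=0/1 high=1/5
symbol=a low=0/1 high=1/25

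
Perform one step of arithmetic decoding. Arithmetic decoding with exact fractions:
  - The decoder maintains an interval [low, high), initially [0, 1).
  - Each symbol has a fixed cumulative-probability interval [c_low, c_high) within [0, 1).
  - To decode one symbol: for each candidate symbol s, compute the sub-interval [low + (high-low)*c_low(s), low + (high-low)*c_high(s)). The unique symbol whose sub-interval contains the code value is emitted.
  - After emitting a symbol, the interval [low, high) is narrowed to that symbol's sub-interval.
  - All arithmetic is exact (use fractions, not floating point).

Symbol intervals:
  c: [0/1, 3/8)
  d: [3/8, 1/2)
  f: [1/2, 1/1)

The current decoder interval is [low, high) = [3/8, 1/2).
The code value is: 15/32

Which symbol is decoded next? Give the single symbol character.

Interval width = high − low = 1/2 − 3/8 = 1/8
Scaled code = (code − low) / width = (15/32 − 3/8) / 1/8 = 3/4
  c: [0/1, 3/8) 
  d: [3/8, 1/2) 
  f: [1/2, 1/1) ← scaled code falls here ✓

Answer: f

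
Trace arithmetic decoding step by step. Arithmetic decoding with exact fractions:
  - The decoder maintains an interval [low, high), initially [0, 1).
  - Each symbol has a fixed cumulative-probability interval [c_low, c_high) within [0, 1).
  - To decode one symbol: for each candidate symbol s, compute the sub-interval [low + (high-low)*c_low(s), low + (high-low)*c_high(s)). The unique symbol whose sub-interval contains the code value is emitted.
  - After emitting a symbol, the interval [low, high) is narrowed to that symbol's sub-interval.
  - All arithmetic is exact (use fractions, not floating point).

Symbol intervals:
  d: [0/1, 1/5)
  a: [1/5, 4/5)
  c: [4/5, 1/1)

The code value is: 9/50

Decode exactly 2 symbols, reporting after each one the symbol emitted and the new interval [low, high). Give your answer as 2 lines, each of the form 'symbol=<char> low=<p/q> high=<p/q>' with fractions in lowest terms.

Step 1: interval [0/1, 1/1), width = 1/1 - 0/1 = 1/1
  'd': [0/1 + 1/1*0/1, 0/1 + 1/1*1/5) = [0/1, 1/5) <- contains code 9/50
  'a': [0/1 + 1/1*1/5, 0/1 + 1/1*4/5) = [1/5, 4/5)
  'c': [0/1 + 1/1*4/5, 0/1 + 1/1*1/1) = [4/5, 1/1)
  emit 'd', narrow to [0/1, 1/5)
Step 2: interval [0/1, 1/5), width = 1/5 - 0/1 = 1/5
  'd': [0/1 + 1/5*0/1, 0/1 + 1/5*1/5) = [0/1, 1/25)
  'a': [0/1 + 1/5*1/5, 0/1 + 1/5*4/5) = [1/25, 4/25)
  'c': [0/1 + 1/5*4/5, 0/1 + 1/5*1/1) = [4/25, 1/5) <- contains code 9/50
  emit 'c', narrow to [4/25, 1/5)

Answer: symbol=d low=0/1 high=1/5
symbol=c low=4/25 high=1/5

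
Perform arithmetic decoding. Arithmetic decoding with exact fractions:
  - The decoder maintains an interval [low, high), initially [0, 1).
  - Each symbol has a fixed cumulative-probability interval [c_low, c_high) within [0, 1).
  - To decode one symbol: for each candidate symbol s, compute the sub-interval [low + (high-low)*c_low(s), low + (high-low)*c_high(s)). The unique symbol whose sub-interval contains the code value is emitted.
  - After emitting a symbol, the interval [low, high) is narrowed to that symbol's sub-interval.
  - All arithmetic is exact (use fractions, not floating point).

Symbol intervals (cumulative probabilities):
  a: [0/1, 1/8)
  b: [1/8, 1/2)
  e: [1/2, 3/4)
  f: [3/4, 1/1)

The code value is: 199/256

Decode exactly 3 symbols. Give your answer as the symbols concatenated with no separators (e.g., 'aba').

Answer: faf

Derivation:
Step 1: interval [0/1, 1/1), width = 1/1 - 0/1 = 1/1
  'a': [0/1 + 1/1*0/1, 0/1 + 1/1*1/8) = [0/1, 1/8)
  'b': [0/1 + 1/1*1/8, 0/1 + 1/1*1/2) = [1/8, 1/2)
  'e': [0/1 + 1/1*1/2, 0/1 + 1/1*3/4) = [1/2, 3/4)
  'f': [0/1 + 1/1*3/4, 0/1 + 1/1*1/1) = [3/4, 1/1) <- contains code 199/256
  emit 'f', narrow to [3/4, 1/1)
Step 2: interval [3/4, 1/1), width = 1/1 - 3/4 = 1/4
  'a': [3/4 + 1/4*0/1, 3/4 + 1/4*1/8) = [3/4, 25/32) <- contains code 199/256
  'b': [3/4 + 1/4*1/8, 3/4 + 1/4*1/2) = [25/32, 7/8)
  'e': [3/4 + 1/4*1/2, 3/4 + 1/4*3/4) = [7/8, 15/16)
  'f': [3/4 + 1/4*3/4, 3/4 + 1/4*1/1) = [15/16, 1/1)
  emit 'a', narrow to [3/4, 25/32)
Step 3: interval [3/4, 25/32), width = 25/32 - 3/4 = 1/32
  'a': [3/4 + 1/32*0/1, 3/4 + 1/32*1/8) = [3/4, 193/256)
  'b': [3/4 + 1/32*1/8, 3/4 + 1/32*1/2) = [193/256, 49/64)
  'e': [3/4 + 1/32*1/2, 3/4 + 1/32*3/4) = [49/64, 99/128)
  'f': [3/4 + 1/32*3/4, 3/4 + 1/32*1/1) = [99/128, 25/32) <- contains code 199/256
  emit 'f', narrow to [99/128, 25/32)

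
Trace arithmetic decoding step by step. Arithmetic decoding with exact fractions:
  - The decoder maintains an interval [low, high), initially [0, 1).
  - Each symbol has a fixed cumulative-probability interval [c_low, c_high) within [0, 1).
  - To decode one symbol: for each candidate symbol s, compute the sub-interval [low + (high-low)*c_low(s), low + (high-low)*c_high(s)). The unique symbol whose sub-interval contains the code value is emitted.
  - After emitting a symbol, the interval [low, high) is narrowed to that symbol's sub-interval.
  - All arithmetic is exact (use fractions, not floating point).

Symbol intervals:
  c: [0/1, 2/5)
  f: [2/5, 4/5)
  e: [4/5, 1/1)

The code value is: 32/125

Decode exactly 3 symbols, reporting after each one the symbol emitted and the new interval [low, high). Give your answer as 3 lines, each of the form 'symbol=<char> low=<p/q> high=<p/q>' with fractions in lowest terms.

Answer: symbol=c low=0/1 high=2/5
symbol=f low=4/25 high=8/25
symbol=f low=28/125 high=36/125

Derivation:
Step 1: interval [0/1, 1/1), width = 1/1 - 0/1 = 1/1
  'c': [0/1 + 1/1*0/1, 0/1 + 1/1*2/5) = [0/1, 2/5) <- contains code 32/125
  'f': [0/1 + 1/1*2/5, 0/1 + 1/1*4/5) = [2/5, 4/5)
  'e': [0/1 + 1/1*4/5, 0/1 + 1/1*1/1) = [4/5, 1/1)
  emit 'c', narrow to [0/1, 2/5)
Step 2: interval [0/1, 2/5), width = 2/5 - 0/1 = 2/5
  'c': [0/1 + 2/5*0/1, 0/1 + 2/5*2/5) = [0/1, 4/25)
  'f': [0/1 + 2/5*2/5, 0/1 + 2/5*4/5) = [4/25, 8/25) <- contains code 32/125
  'e': [0/1 + 2/5*4/5, 0/1 + 2/5*1/1) = [8/25, 2/5)
  emit 'f', narrow to [4/25, 8/25)
Step 3: interval [4/25, 8/25), width = 8/25 - 4/25 = 4/25
  'c': [4/25 + 4/25*0/1, 4/25 + 4/25*2/5) = [4/25, 28/125)
  'f': [4/25 + 4/25*2/5, 4/25 + 4/25*4/5) = [28/125, 36/125) <- contains code 32/125
  'e': [4/25 + 4/25*4/5, 4/25 + 4/25*1/1) = [36/125, 8/25)
  emit 'f', narrow to [28/125, 36/125)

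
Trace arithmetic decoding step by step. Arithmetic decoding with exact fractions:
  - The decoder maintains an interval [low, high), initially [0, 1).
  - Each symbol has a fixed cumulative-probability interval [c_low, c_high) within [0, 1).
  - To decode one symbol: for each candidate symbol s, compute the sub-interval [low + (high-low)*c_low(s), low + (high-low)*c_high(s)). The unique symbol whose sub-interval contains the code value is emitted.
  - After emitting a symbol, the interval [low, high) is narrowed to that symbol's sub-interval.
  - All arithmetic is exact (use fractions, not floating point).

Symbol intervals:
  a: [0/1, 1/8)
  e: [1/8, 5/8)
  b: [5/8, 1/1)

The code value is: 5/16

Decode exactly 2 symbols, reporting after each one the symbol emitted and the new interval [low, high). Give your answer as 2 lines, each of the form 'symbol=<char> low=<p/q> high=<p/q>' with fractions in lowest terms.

Answer: symbol=e low=1/8 high=5/8
symbol=e low=3/16 high=7/16

Derivation:
Step 1: interval [0/1, 1/1), width = 1/1 - 0/1 = 1/1
  'a': [0/1 + 1/1*0/1, 0/1 + 1/1*1/8) = [0/1, 1/8)
  'e': [0/1 + 1/1*1/8, 0/1 + 1/1*5/8) = [1/8, 5/8) <- contains code 5/16
  'b': [0/1 + 1/1*5/8, 0/1 + 1/1*1/1) = [5/8, 1/1)
  emit 'e', narrow to [1/8, 5/8)
Step 2: interval [1/8, 5/8), width = 5/8 - 1/8 = 1/2
  'a': [1/8 + 1/2*0/1, 1/8 + 1/2*1/8) = [1/8, 3/16)
  'e': [1/8 + 1/2*1/8, 1/8 + 1/2*5/8) = [3/16, 7/16) <- contains code 5/16
  'b': [1/8 + 1/2*5/8, 1/8 + 1/2*1/1) = [7/16, 5/8)
  emit 'e', narrow to [3/16, 7/16)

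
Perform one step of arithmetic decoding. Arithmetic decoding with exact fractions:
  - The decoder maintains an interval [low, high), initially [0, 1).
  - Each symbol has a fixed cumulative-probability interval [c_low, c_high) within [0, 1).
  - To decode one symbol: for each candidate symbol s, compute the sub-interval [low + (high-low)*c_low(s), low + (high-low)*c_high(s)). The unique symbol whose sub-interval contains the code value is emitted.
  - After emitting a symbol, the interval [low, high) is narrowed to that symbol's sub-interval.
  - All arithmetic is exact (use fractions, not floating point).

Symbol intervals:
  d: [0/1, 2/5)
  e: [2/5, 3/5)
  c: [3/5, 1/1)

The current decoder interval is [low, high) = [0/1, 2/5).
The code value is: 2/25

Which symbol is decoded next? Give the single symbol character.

Interval width = high − low = 2/5 − 0/1 = 2/5
Scaled code = (code − low) / width = (2/25 − 0/1) / 2/5 = 1/5
  d: [0/1, 2/5) ← scaled code falls here ✓
  e: [2/5, 3/5) 
  c: [3/5, 1/1) 

Answer: d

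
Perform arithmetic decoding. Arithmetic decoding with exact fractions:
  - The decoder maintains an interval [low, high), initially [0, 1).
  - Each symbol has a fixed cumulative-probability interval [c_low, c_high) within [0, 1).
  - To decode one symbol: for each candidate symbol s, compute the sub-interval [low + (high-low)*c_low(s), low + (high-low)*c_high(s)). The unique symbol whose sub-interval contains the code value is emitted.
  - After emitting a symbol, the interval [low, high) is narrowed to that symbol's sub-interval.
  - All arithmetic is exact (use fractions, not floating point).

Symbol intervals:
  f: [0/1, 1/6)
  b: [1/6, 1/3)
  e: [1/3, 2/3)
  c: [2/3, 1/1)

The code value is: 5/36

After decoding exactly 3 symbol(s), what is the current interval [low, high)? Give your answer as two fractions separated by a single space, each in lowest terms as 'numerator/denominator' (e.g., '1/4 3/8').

Step 1: interval [0/1, 1/1), width = 1/1 - 0/1 = 1/1
  'f': [0/1 + 1/1*0/1, 0/1 + 1/1*1/6) = [0/1, 1/6) <- contains code 5/36
  'b': [0/1 + 1/1*1/6, 0/1 + 1/1*1/3) = [1/6, 1/3)
  'e': [0/1 + 1/1*1/3, 0/1 + 1/1*2/3) = [1/3, 2/3)
  'c': [0/1 + 1/1*2/3, 0/1 + 1/1*1/1) = [2/3, 1/1)
  emit 'f', narrow to [0/1, 1/6)
Step 2: interval [0/1, 1/6), width = 1/6 - 0/1 = 1/6
  'f': [0/1 + 1/6*0/1, 0/1 + 1/6*1/6) = [0/1, 1/36)
  'b': [0/1 + 1/6*1/6, 0/1 + 1/6*1/3) = [1/36, 1/18)
  'e': [0/1 + 1/6*1/3, 0/1 + 1/6*2/3) = [1/18, 1/9)
  'c': [0/1 + 1/6*2/3, 0/1 + 1/6*1/1) = [1/9, 1/6) <- contains code 5/36
  emit 'c', narrow to [1/9, 1/6)
Step 3: interval [1/9, 1/6), width = 1/6 - 1/9 = 1/18
  'f': [1/9 + 1/18*0/1, 1/9 + 1/18*1/6) = [1/9, 13/108)
  'b': [1/9 + 1/18*1/6, 1/9 + 1/18*1/3) = [13/108, 7/54)
  'e': [1/9 + 1/18*1/3, 1/9 + 1/18*2/3) = [7/54, 4/27) <- contains code 5/36
  'c': [1/9 + 1/18*2/3, 1/9 + 1/18*1/1) = [4/27, 1/6)
  emit 'e', narrow to [7/54, 4/27)

Answer: 7/54 4/27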